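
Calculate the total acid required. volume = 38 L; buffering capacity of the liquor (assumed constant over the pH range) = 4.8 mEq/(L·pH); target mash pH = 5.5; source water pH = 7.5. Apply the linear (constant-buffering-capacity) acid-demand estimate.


acid = buffering capacity · (pH_source − pH_target) · V
acid = 4.8 · (7.5 − 5.5) · 38

364.8000 mEq


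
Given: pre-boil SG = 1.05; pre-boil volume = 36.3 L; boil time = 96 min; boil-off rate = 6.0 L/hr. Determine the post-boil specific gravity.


V_post = V_pre − rate·(t/60);  SG_post = 1 + (SG_pre−1)·V_pre/V_post
V_post = 36.3 − 6.0·(96/60) = 26.7000
SG_post = 1 + (1.05 − 1)·36.3/26.7000

1.0680


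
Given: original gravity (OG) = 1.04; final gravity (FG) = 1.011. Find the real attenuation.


AA = (OG−FG)/(OG−1)·100;  RA = AA·0.8192
AA = (1.04 − 1.011)/(1.04 − 1)·100 = 72.5000
RA = 72.5000·0.8192

59.3920 %


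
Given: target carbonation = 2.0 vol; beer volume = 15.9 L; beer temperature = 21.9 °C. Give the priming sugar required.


residual = 14.695·(0.01821 + 0.09011·e^(−0.04·T));  sugar = (target − residual)·4.0·V
residual = 14.695·(0.01821 + 0.09011·e^(−0.04·21.9)) = 0.8190
sugar = (2.0 − 0.8190)·4.0·15.9

75.1091 g


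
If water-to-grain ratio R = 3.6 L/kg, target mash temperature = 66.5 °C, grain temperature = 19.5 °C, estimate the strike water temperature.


T_strike = (0.41/R)·(T_mash − T_grain) + T_mash
T_strike = (0.41/3.6)·(66.5 − 19.5) + 66.5

71.8528 °C


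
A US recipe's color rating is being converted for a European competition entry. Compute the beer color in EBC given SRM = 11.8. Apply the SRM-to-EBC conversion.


EBC = SRM · 1.97
EBC = 11.8 · 1.97

23.2460 EBC


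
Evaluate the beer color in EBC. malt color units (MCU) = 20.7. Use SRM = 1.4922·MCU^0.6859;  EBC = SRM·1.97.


SRM = 1.4922·20.7^0.6859 = 11.9248
EBC = 11.9248·1.97

23.4919 EBC


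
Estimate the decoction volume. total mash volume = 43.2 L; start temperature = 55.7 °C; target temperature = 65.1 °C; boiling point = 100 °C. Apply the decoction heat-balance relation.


V_dec = V_total·(T_target − T_start)/(T_boil − T_start)
V_dec = 43.2·(65.1 − 55.7)/(100 − 55.7)

9.1666 L


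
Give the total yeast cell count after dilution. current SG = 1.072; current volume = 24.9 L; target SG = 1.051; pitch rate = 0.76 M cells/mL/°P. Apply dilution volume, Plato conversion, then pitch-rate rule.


V_w = V·((SG_c−1)/(SG_t−1)−1);  °P = 259 − 259/SG_t;  cells = rate·(V+V_w)·°P
V_w = 24.9·((1.072−1)/(1.051−1)−1) = 10.2529
V_final = 24.9 + 10.2529 = 35.1529
°P = 259 − 259/1.051 = 12.5680
cells = 0.76·35.1529·12.5680

335.7705 billion cells


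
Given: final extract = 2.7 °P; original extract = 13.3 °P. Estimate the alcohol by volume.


SG = 259/(259 − P);  ABV = (OG − FG)·131.25
OG = 259/(259 − 13.3) = 1.0541
FG = 259/(259 − 2.7) = 1.0105
ABV = (1.0541 − 1.0105)·131.25

5.7220 % ABV


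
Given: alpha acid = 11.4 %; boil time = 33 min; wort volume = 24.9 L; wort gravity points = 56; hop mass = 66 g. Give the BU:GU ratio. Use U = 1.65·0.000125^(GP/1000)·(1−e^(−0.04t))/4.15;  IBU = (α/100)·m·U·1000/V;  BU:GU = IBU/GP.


U = 1.65·0.000125^(56/1000)·(1−e^(−0.04·33))/4.15 = 0.1762
IBU = (11.4/100)·66·0.1762·1000/24.9 = 53.2275
BU:GU = 53.2275/56

0.9505


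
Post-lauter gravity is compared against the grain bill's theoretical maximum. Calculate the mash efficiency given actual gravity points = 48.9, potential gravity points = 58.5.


efficiency = actual / potential × 100
efficiency = 48.9 / 58.5 × 100

83.5897 %


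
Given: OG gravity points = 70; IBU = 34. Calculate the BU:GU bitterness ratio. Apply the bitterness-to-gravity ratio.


BU:GU = IBU / OG_points
BU:GU = 34 / 70

0.4857


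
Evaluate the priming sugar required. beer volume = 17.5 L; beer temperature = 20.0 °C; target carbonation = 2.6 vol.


residual = 14.695·(0.01821 + 0.09011·e^(−0.04·T));  sugar = (target − residual)·4.0·V
residual = 14.695·(0.01821 + 0.09011·e^(−0.04·20.0)) = 0.8626
sugar = (2.6 − 0.8626)·4.0·17.5

121.6192 g


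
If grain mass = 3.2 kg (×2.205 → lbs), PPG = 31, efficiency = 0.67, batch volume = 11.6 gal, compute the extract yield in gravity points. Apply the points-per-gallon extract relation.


points = lbs × PPG × eff / vol
lbs = 3.2 × 2.205 = 7.0560
points = 7.0560 × 31 × 0.67 / 11.6

12.6339 points


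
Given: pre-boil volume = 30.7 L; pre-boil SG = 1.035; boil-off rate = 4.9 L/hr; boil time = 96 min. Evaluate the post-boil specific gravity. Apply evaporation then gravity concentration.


V_post = V_pre − rate·(t/60);  SG_post = 1 + (SG_pre−1)·V_pre/V_post
V_post = 30.7 − 4.9·(96/60) = 22.8600
SG_post = 1 + (1.035 − 1)·30.7/22.8600

1.0470


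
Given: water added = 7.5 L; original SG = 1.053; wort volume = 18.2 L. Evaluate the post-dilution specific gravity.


SG_new = 1 + (SG_old − 1)·V_old/(V_old + V_water)
pts = (1.053 − 1)·1000·18.2/(18.2 + 7.5) = 37.5331
SG_new = 1 + 37.5331/1000

1.0375


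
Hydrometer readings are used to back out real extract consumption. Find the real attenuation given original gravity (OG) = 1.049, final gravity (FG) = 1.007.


AA = (OG−FG)/(OG−1)·100;  RA = AA·0.8192
AA = (1.049 − 1.007)/(1.049 − 1)·100 = 85.7143
RA = 85.7143·0.8192

70.2171 %


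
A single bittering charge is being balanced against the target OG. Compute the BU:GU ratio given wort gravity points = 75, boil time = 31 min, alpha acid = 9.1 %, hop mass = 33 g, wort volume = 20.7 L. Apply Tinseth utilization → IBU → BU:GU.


U = 1.65·0.000125^(GP/1000)·(1−e^(−0.04t))/4.15;  IBU = (α/100)·m·U·1000/V;  BU:GU = IBU/GP
U = 1.65·0.000125^(75/1000)·(1−e^(−0.04·31))/4.15 = 0.1440
IBU = (9.1/100)·33·0.1440·1000/20.7 = 20.8893
BU:GU = 20.8893/75

0.2785


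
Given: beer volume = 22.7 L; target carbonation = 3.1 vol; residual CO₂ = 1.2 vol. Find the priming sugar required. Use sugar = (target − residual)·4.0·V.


sugar = (3.1 − 1.2)·4.0·22.7

172.5200 g


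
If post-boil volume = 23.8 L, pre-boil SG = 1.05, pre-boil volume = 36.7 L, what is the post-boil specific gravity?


SG_post = 1 + (SG_pre − 1)·V_pre/V_post
pts_pre = (1.05 − 1)·1000 = 50.0000
pts_post = 50.0000·36.7/23.8 = 77.1008
SG_post = 1 + 77.1008/1000

1.0771


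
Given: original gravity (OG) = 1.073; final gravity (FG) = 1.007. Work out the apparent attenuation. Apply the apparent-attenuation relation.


AA = (OG − FG)/(OG − 1) · 100
AA = (1.073 − 1.007)/(1.073 − 1) · 100

90.4110 %


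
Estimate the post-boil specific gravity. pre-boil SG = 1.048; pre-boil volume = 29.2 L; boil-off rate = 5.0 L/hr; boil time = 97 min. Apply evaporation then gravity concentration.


V_post = V_pre − rate·(t/60);  SG_post = 1 + (SG_pre−1)·V_pre/V_post
V_post = 29.2 − 5.0·(97/60) = 21.1167
SG_post = 1 + (1.048 − 1)·29.2/21.1167

1.0664


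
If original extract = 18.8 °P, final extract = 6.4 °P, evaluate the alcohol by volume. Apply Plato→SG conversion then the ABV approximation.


SG = 259/(259 − P);  ABV = (OG − FG)·131.25
OG = 259/(259 − 18.8) = 1.0783
FG = 259/(259 − 6.4) = 1.0253
ABV = (1.0783 − 1.0253)·131.25

6.9473 % ABV


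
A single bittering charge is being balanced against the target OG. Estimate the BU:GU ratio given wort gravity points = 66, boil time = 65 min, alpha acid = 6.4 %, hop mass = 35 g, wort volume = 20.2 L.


U = 1.65·0.000125^(GP/1000)·(1−e^(−0.04t))/4.15;  IBU = (α/100)·m·U·1000/V;  BU:GU = IBU/GP
U = 1.65·0.000125^(66/1000)·(1−e^(−0.04·65))/4.15 = 0.2034
IBU = (6.4/100)·35·0.2034·1000/20.2 = 22.5534
BU:GU = 22.5534/66

0.3417


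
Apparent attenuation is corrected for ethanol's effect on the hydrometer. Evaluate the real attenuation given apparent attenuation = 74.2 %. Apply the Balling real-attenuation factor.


RA = AA · 0.8192
RA = 74.2 · 0.8192

60.7846 %


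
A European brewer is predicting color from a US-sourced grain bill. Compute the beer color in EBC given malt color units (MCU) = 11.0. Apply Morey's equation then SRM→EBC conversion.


SRM = 1.4922·MCU^0.6859;  EBC = SRM·1.97
SRM = 1.4922·11.0^0.6859 = 7.7289
EBC = 7.7289·1.97

15.2260 EBC


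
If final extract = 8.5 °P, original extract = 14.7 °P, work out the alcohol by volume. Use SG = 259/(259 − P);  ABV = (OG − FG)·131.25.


OG = 259/(259 − 14.7) = 1.0602
FG = 259/(259 − 8.5) = 1.0339
ABV = (1.0602 − 1.0339)·131.25

3.4440 % ABV


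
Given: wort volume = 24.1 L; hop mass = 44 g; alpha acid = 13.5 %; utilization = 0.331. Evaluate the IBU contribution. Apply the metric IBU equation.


IBU = (α/100)·mass·U·1000 / V
IBU = (13.5/100)·44·0.331·1000 / 24.1

81.5826 IBU


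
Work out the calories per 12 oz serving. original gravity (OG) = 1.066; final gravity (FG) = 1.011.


ABW = (OG−FG)·131.25·0.79/FG;  °P = 259 − 259/SG (for OG→OE and FG→AE);  RE = 0.1808·OE + 0.8192·AE;  Cal = (6.9·ABW + 4·(RE−0.1))·FG·3.55
ABW = (1.066 − 1.011)·131.25·0.79/1.011 = 5.6408
OE = 259 − 259/1.066 = 16.0356 °P
AE = 259 − 259/1.011 = 2.8180 °P
RE = 0.1808·16.0356 + 0.8192·2.8180 = 5.2078 °P
Cal = (6.9·5.6408 + 4·(5.2078−0.1))·1.011·3.55

213.0183 kcal


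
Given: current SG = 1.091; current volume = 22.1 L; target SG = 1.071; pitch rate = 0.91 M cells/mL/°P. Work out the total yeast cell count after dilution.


V_w = V·((SG_c−1)/(SG_t−1)−1);  °P = 259 − 259/SG_t;  cells = rate·(V+V_w)·°P
V_w = 22.1·((1.091−1)/(1.071−1)−1) = 6.2254
V_final = 22.1 + 6.2254 = 28.3254
°P = 259 − 259/1.071 = 17.1699
cells = 0.91·28.3254·17.1699

442.5734 billion cells


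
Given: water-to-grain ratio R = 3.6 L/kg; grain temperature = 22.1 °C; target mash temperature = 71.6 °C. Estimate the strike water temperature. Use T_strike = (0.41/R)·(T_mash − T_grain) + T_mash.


T_strike = (0.41/3.6)·(71.6 − 22.1) + 71.6

77.2375 °C


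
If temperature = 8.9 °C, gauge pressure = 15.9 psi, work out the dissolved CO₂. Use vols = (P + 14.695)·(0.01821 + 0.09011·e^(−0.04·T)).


vols = (15.9 + 14.695)·(0.01821 + 0.09011·e^(−0.04·8.9))

2.4883 volumes


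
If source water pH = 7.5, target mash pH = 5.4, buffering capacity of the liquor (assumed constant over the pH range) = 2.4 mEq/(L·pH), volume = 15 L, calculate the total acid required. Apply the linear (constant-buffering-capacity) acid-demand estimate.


acid = buffering capacity · (pH_source − pH_target) · V
acid = 2.4 · (7.5 − 5.4) · 15

75.6000 mEq


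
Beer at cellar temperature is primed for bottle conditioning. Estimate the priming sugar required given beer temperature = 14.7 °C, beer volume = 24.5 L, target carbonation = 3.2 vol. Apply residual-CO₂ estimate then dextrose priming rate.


residual = 14.695·(0.01821 + 0.09011·e^(−0.04·T));  sugar = (target − residual)·4.0·V
residual = 14.695·(0.01821 + 0.09011·e^(−0.04·14.7)) = 1.0031
sugar = (3.2 − 1.0031)·4.0·24.5

215.2975 g


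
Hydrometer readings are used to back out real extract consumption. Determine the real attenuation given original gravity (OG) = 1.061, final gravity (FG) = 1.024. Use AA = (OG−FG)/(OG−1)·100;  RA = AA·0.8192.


AA = (1.061 − 1.024)/(1.061 − 1)·100 = 60.6557
RA = 60.6557·0.8192

49.6892 %


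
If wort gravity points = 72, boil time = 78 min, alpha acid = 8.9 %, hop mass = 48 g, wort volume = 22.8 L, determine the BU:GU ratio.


U = 1.65·0.000125^(GP/1000)·(1−e^(−0.04t))/4.15;  IBU = (α/100)·m·U·1000/V;  BU:GU = IBU/GP
U = 1.65·0.000125^(72/1000)·(1−e^(−0.04·78))/4.15 = 0.1990
IBU = (8.9/100)·48·0.1990·1000/22.8 = 37.2817
BU:GU = 37.2817/72

0.5178


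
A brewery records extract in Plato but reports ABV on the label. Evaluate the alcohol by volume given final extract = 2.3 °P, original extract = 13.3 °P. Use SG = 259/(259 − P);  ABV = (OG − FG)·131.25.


OG = 259/(259 − 13.3) = 1.0541
FG = 259/(259 − 2.3) = 1.0090
ABV = (1.0541 − 1.0090)·131.25

5.9287 % ABV


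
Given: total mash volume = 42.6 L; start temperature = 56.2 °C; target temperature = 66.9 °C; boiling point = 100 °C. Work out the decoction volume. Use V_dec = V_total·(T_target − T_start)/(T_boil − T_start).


V_dec = 42.6·(66.9 − 56.2)/(100 − 56.2)

10.4068 L


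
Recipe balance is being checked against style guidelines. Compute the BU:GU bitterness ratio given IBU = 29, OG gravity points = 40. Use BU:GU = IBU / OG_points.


BU:GU = 29 / 40

0.7250


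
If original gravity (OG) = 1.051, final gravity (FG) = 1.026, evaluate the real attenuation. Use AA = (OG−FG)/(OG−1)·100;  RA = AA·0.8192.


AA = (1.051 − 1.026)/(1.051 − 1)·100 = 49.0196
RA = 49.0196·0.8192

40.1569 %


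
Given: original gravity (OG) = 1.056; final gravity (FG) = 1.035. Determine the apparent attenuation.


AA = (OG − FG)/(OG − 1) · 100
AA = (1.056 − 1.035)/(1.056 − 1) · 100

37.5000 %


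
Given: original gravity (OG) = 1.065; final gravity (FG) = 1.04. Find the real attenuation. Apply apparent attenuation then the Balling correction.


AA = (OG−FG)/(OG−1)·100;  RA = AA·0.8192
AA = (1.065 − 1.04)/(1.065 − 1)·100 = 38.4615
RA = 38.4615·0.8192

31.5077 %


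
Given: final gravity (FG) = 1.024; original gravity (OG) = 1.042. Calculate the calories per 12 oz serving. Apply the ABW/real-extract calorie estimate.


ABW = (OG−FG)·131.25·0.79/FG;  °P = 259 − 259/SG (for OG→OE and FG→AE);  RE = 0.1808·OE + 0.8192·AE;  Cal = (6.9·ABW + 4·(RE−0.1))·FG·3.55
ABW = (1.042 − 1.024)·131.25·0.79/1.024 = 1.8226
OE = 259 − 259/1.042 = 10.4395 °P
AE = 259 − 259/1.024 = 6.0703 °P
RE = 0.1808·10.4395 + 0.8192·6.0703 = 6.8603 °P
Cal = (6.9·1.8226 + 4·(6.8603−0.1))·1.024·3.55

144.0166 kcal


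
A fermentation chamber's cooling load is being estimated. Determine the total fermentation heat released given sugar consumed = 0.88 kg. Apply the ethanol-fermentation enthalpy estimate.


Q = m_sugar · 590 kJ/kg
Q = 0.88 · 590

519.2000 kJ


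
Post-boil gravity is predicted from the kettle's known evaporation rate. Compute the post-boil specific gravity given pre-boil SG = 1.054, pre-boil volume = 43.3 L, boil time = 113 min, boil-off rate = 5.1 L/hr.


V_post = V_pre − rate·(t/60);  SG_post = 1 + (SG_pre−1)·V_pre/V_post
V_post = 43.3 − 5.1·(113/60) = 33.6950
SG_post = 1 + (1.054 − 1)·43.3/33.6950

1.0694


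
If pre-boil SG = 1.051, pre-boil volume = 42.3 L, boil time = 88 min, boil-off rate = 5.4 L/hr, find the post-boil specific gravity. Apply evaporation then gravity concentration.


V_post = V_pre − rate·(t/60);  SG_post = 1 + (SG_pre−1)·V_pre/V_post
V_post = 42.3 − 5.4·(88/60) = 34.3800
SG_post = 1 + (1.051 − 1)·42.3/34.3800

1.0627


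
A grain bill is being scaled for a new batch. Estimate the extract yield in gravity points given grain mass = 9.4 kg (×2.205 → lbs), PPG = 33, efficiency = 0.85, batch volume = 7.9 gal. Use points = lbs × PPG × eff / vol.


lbs = 9.4 × 2.205 = 20.7270
points = 20.7270 × 33 × 0.85 / 7.9

73.5940 points


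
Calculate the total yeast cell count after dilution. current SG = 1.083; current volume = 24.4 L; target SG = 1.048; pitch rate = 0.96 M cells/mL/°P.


V_w = V·((SG_c−1)/(SG_t−1)−1);  °P = 259 − 259/SG_t;  cells = rate·(V+V_w)·°P
V_w = 24.4·((1.083−1)/(1.048−1)−1) = 17.7917
V_final = 24.4 + 17.7917 = 42.1917
°P = 259 − 259/1.048 = 11.8626
cells = 0.96·42.1917·11.8626

480.4826 billion cells


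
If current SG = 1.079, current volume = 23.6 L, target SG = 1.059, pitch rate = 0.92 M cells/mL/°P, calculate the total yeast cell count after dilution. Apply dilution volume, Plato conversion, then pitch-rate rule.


V_w = V·((SG_c−1)/(SG_t−1)−1);  °P = 259 − 259/SG_t;  cells = rate·(V+V_w)·°P
V_w = 23.6·((1.079−1)/(1.059−1)−1) = 8.0000
V_final = 23.6 + 8.0000 = 31.6000
°P = 259 − 259/1.059 = 14.4297
cells = 0.92·31.6000·14.4297

419.4988 billion cells


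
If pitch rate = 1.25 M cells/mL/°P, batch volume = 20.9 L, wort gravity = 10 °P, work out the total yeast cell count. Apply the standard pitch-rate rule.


cells (billions) = rate · V_L · °P
cells = 1.25 · 20.9 · 10

261.2500 billion cells


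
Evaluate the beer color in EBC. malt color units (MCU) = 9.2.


SRM = 1.4922·MCU^0.6859;  EBC = SRM·1.97
SRM = 1.4922·9.2^0.6859 = 6.8374
EBC = 6.8374·1.97

13.4696 EBC


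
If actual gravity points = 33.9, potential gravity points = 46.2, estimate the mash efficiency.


efficiency = actual / potential × 100
efficiency = 33.9 / 46.2 × 100

73.3766 %


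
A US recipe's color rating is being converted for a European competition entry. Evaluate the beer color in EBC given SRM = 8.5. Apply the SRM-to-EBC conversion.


EBC = SRM · 1.97
EBC = 8.5 · 1.97

16.7450 EBC


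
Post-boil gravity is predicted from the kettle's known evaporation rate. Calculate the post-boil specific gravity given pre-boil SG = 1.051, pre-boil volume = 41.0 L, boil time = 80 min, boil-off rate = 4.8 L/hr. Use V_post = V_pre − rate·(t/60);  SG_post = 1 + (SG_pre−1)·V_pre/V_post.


V_post = 41.0 − 4.8·(80/60) = 34.6000
SG_post = 1 + (1.051 − 1)·41.0/34.6000

1.0604


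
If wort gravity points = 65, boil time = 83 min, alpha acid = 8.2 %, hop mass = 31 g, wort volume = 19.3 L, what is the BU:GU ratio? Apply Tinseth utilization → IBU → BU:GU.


U = 1.65·0.000125^(GP/1000)·(1−e^(−0.04t))/4.15;  IBU = (α/100)·m·U·1000/V;  BU:GU = IBU/GP
U = 1.65·0.000125^(65/1000)·(1−e^(−0.04·83))/4.15 = 0.2137
IBU = (8.2/100)·31·0.2137·1000/19.3 = 28.1424
BU:GU = 28.1424/65

0.4330


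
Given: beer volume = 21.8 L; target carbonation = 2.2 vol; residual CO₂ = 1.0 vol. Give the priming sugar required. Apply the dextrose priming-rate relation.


sugar = (target − residual)·4.0·V
sugar = (2.2 − 1.0)·4.0·21.8

104.6400 g


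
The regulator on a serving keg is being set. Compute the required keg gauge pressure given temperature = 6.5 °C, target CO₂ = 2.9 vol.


psi = vols/(0.01821 + 0.09011·e^(−0.04·T)) − 14.695
psi = 2.9/(0.01821 + 0.09011·e^(−0.04·6.5)) − 14.695

18.3762 psi


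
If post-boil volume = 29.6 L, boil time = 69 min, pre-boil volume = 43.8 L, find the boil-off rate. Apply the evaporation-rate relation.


rate = (V_pre − V_post) / (t_min/60)
rate = (43.8 − 29.6) / (69/60)

12.3478 L/hr


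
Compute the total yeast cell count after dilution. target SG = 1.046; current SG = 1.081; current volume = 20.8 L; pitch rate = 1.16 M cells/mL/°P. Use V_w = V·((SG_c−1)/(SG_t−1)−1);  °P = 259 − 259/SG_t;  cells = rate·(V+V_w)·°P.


V_w = 20.8·((1.081−1)/(1.046−1)−1) = 15.8261
V_final = 20.8 + 15.8261 = 36.6261
°P = 259 − 259/1.046 = 11.3901
cells = 1.16·36.6261·11.3901

483.9209 billion cells


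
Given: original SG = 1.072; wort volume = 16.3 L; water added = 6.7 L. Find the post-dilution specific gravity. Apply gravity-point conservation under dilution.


SG_new = 1 + (SG_old − 1)·V_old/(V_old + V_water)
pts = (1.072 − 1)·1000·16.3/(16.3 + 6.7) = 51.0261
SG_new = 1 + 51.0261/1000

1.0510


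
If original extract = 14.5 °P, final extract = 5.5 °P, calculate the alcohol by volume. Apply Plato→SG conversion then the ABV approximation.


SG = 259/(259 − P);  ABV = (OG − FG)·131.25
OG = 259/(259 − 14.5) = 1.0593
FG = 259/(259 − 5.5) = 1.0217
ABV = (1.0593 − 1.0217)·131.25

4.9361 % ABV


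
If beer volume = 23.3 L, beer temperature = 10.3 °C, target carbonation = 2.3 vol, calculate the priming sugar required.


residual = 14.695·(0.01821 + 0.09011·e^(−0.04·T));  sugar = (target − residual)·4.0·V
residual = 14.695·(0.01821 + 0.09011·e^(−0.04·10.3)) = 1.1446
sugar = (2.3 − 1.1446)·4.0·23.3

107.6811 g


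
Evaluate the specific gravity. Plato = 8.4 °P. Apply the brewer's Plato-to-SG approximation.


SG = 259/(259 − P)
SG = 259/(259 − 8.4)

1.0335


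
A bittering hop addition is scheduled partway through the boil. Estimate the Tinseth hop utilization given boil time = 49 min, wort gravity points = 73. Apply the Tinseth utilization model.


U = 1.65·0.000125^(GP/1000) · (1 − e^(−0.04·t))/4.15
bigness = 1.65·0.000125^(73/1000) = 0.8562
boil_factor = (1 − e^(−0.04·49))/4.15 = 0.2070
U = 0.8562 · 0.2070

0.1772


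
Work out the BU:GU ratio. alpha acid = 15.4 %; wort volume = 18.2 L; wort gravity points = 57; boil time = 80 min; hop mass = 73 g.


U = 1.65·0.000125^(GP/1000)·(1−e^(−0.04t))/4.15;  IBU = (α/100)·m·U·1000/V;  BU:GU = IBU/GP
U = 1.65·0.000125^(57/1000)·(1−e^(−0.04·80))/4.15 = 0.2285
IBU = (15.4/100)·73·0.2285·1000/18.2 = 141.1426
BU:GU = 141.1426/57

2.4762


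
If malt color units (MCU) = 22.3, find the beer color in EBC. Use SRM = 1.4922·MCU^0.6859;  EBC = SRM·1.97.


SRM = 1.4922·22.3^0.6859 = 12.5496
EBC = 12.5496·1.97

24.7227 EBC


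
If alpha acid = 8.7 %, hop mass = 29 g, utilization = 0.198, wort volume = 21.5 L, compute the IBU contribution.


IBU = (α/100)·mass·U·1000 / V
IBU = (8.7/100)·29·0.198·1000 / 21.5

23.2351 IBU


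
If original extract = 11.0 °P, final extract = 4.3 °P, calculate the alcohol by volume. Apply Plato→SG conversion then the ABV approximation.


SG = 259/(259 − P);  ABV = (OG − FG)·131.25
OG = 259/(259 − 11.0) = 1.0444
FG = 259/(259 − 4.3) = 1.0169
ABV = (1.0444 − 1.0169)·131.25

3.6057 % ABV


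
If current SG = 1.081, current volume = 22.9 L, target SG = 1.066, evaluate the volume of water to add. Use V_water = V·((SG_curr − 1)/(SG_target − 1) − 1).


V_water = 22.9·((1.081 − 1)/(1.066 − 1) − 1)

5.2045 L


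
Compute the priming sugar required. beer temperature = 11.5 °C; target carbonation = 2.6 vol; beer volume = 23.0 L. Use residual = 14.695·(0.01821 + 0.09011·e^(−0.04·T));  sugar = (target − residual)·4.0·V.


residual = 14.695·(0.01821 + 0.09011·e^(−0.04·11.5)) = 1.1035
sugar = (2.6 − 1.1035)·4.0·23.0

137.6761 g


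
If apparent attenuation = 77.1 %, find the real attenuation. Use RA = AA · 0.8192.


RA = 77.1 · 0.8192

63.1603 %


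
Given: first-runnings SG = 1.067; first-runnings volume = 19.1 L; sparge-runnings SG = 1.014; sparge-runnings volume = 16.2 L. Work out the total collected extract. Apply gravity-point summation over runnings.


total = Σ (SG_i − 1)·1000·V_i
first = (1.067 − 1)·1000·19.1 = 1279.7000
sparge = (1.014 − 1)·1000·16.2 = 226.8000
total = 1279.7000 + 226.8000

1506.5000 gravity·L


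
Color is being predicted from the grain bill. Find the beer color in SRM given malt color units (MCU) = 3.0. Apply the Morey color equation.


SRM = 1.4922 · MCU^0.6859
SRM = 1.4922 · 3.0^0.6859

3.1702 SRM


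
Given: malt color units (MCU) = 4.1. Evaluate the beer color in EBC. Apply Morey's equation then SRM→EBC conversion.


SRM = 1.4922·MCU^0.6859;  EBC = SRM·1.97
SRM = 1.4922·4.1^0.6859 = 3.9277
EBC = 3.9277·1.97

7.7375 EBC


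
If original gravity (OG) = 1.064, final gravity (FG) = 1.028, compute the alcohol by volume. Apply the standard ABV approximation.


ABV = (OG − FG) · 131.25
ABV = (1.064 − 1.028) · 131.25

4.7250 % ABV


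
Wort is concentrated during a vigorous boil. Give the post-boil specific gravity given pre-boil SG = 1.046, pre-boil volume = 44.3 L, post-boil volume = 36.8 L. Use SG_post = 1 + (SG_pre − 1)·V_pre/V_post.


pts_pre = (1.046 − 1)·1000 = 46.0000
pts_post = 46.0000·44.3/36.8 = 55.3750
SG_post = 1 + 55.3750/1000

1.0554


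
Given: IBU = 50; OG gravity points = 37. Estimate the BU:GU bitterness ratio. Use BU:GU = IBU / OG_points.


BU:GU = 50 / 37

1.3514


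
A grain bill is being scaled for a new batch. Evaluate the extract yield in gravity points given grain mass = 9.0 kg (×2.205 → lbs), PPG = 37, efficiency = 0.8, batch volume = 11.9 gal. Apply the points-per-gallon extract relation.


points = lbs × PPG × eff / vol
lbs = 9.0 × 2.205 = 19.8450
points = 19.8450 × 37 × 0.8 / 11.9

49.3624 points


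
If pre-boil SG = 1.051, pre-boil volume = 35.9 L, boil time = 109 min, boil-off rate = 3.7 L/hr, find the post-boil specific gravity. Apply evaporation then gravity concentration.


V_post = V_pre − rate·(t/60);  SG_post = 1 + (SG_pre−1)·V_pre/V_post
V_post = 35.9 − 3.7·(109/60) = 29.1783
SG_post = 1 + (1.051 − 1)·35.9/29.1783

1.0627


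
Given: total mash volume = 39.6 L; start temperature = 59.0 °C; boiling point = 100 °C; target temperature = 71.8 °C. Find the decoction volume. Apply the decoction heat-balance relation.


V_dec = V_total·(T_target − T_start)/(T_boil − T_start)
V_dec = 39.6·(71.8 − 59.0)/(100 − 59.0)

12.3629 L


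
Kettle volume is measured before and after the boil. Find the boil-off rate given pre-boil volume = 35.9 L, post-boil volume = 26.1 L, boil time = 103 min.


rate = (V_pre − V_post) / (t_min/60)
rate = (35.9 − 26.1) / (103/60)

5.7087 L/hr


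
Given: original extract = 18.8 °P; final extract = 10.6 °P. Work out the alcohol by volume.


SG = 259/(259 − P);  ABV = (OG − FG)·131.25
OG = 259/(259 − 18.8) = 1.0783
FG = 259/(259 − 10.6) = 1.0427
ABV = (1.0783 − 1.0427)·131.25

4.6718 % ABV


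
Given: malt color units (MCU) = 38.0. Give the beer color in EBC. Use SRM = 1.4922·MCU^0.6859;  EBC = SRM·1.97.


SRM = 1.4922·38.0^0.6859 = 18.0884
EBC = 18.0884·1.97

35.6342 EBC


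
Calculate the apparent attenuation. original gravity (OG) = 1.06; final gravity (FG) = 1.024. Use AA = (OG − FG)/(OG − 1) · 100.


AA = (1.06 − 1.024)/(1.06 − 1) · 100

60.0000 %


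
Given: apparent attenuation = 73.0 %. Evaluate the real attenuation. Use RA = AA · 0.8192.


RA = 73.0 · 0.8192

59.8016 %


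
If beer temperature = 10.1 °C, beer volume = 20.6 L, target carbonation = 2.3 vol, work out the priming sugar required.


residual = 14.695·(0.01821 + 0.09011·e^(−0.04·T));  sugar = (target − residual)·4.0·V
residual = 14.695·(0.01821 + 0.09011·e^(−0.04·10.1)) = 1.1517
sugar = (2.3 − 1.1517)·4.0·20.6

94.6226 g


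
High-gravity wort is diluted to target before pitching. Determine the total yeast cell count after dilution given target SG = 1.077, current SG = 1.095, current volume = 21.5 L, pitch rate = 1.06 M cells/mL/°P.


V_w = V·((SG_c−1)/(SG_t−1)−1);  °P = 259 − 259/SG_t;  cells = rate·(V+V_w)·°P
V_w = 21.5·((1.095−1)/(1.077−1)−1) = 5.0260
V_final = 21.5 + 5.0260 = 26.5260
°P = 259 − 259/1.077 = 18.5172
cells = 1.06·26.5260·18.5172

520.6573 billion cells


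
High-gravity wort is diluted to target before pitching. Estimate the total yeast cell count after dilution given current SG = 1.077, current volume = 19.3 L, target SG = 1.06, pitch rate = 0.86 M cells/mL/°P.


V_w = V·((SG_c−1)/(SG_t−1)−1);  °P = 259 − 259/SG_t;  cells = rate·(V+V_w)·°P
V_w = 19.3·((1.077−1)/(1.06−1)−1) = 5.4683
V_final = 19.3 + 5.4683 = 24.7683
°P = 259 − 259/1.06 = 14.6604
cells = 0.86·24.7683·14.6604

312.2773 billion cells


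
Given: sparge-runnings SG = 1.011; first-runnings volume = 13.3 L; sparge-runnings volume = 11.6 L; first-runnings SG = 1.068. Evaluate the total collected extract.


total = Σ (SG_i − 1)·1000·V_i
first = (1.068 − 1)·1000·13.3 = 904.4000
sparge = (1.011 − 1)·1000·11.6 = 127.6000
total = 904.4000 + 127.6000

1032.0000 gravity·L


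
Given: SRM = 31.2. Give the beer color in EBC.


EBC = SRM · 1.97
EBC = 31.2 · 1.97

61.4640 EBC


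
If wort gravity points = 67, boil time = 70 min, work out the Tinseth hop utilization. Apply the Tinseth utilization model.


U = 1.65·0.000125^(GP/1000) · (1 − e^(−0.04·t))/4.15
bigness = 1.65·0.000125^(67/1000) = 0.9036
boil_factor = (1 − e^(−0.04·70))/4.15 = 0.2263
U = 0.9036 · 0.2263

0.2045


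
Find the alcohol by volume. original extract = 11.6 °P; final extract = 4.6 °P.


SG = 259/(259 − P);  ABV = (OG − FG)·131.25
OG = 259/(259 − 11.6) = 1.0469
FG = 259/(259 − 4.6) = 1.0181
ABV = (1.0469 − 1.0181)·131.25

3.7808 % ABV


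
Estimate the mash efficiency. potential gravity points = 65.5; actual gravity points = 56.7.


efficiency = actual / potential × 100
efficiency = 56.7 / 65.5 × 100

86.5649 %


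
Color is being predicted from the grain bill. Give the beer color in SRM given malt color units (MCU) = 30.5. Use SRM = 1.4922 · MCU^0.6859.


SRM = 1.4922 · 30.5^0.6859

15.5564 SRM


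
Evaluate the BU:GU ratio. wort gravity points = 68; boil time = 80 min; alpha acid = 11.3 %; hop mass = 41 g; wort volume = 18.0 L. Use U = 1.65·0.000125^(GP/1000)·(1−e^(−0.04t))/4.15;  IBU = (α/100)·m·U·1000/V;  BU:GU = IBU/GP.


U = 1.65·0.000125^(68/1000)·(1−e^(−0.04·80))/4.15 = 0.2070
IBU = (11.3/100)·41·0.2070·1000/18.0 = 53.2773
BU:GU = 53.2773/68

0.7835


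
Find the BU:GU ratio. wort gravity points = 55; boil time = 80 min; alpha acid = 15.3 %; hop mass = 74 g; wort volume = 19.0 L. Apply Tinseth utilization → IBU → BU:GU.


U = 1.65·0.000125^(GP/1000)·(1−e^(−0.04t))/4.15;  IBU = (α/100)·m·U·1000/V;  BU:GU = IBU/GP
U = 1.65·0.000125^(55/1000)·(1−e^(−0.04·80))/4.15 = 0.2326
IBU = (15.3/100)·74·0.2326·1000/19.0 = 138.6314
BU:GU = 138.6314/55

2.5206


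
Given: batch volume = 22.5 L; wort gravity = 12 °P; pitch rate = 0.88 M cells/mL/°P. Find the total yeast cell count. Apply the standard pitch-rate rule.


cells (billions) = rate · V_L · °P
cells = 0.88 · 22.5 · 12

237.6000 billion cells


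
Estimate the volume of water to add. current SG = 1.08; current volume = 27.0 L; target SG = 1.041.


V_water = V·((SG_curr − 1)/(SG_target − 1) − 1)
V_water = 27.0·((1.08 − 1)/(1.041 − 1) − 1)

25.6829 L


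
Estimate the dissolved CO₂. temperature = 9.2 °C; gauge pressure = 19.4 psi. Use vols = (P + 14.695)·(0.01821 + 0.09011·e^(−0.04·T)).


vols = (19.4 + 14.695)·(0.01821 + 0.09011·e^(−0.04·9.2))

2.7473 volumes


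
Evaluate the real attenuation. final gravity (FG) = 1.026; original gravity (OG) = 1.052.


AA = (OG−FG)/(OG−1)·100;  RA = AA·0.8192
AA = (1.052 − 1.026)/(1.052 − 1)·100 = 50.0000
RA = 50.0000·0.8192

40.9600 %


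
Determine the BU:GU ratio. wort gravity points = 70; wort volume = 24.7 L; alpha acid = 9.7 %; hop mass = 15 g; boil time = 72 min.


U = 1.65·0.000125^(GP/1000)·(1−e^(−0.04t))/4.15;  IBU = (α/100)·m·U·1000/V;  BU:GU = IBU/GP
U = 1.65·0.000125^(70/1000)·(1−e^(−0.04·72))/4.15 = 0.2000
IBU = (9.7/100)·15·0.2000·1000/24.7 = 11.7841
BU:GU = 11.7841/70

0.1683


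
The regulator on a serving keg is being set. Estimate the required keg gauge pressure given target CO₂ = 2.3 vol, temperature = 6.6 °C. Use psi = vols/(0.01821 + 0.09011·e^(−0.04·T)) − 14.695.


psi = 2.3/(0.01821 + 0.09011·e^(−0.04·6.6)) − 14.695

11.6171 psi


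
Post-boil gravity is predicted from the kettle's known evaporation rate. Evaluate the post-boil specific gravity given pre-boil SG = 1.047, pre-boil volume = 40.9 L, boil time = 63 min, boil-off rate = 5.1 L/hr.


V_post = V_pre − rate·(t/60);  SG_post = 1 + (SG_pre−1)·V_pre/V_post
V_post = 40.9 − 5.1·(63/60) = 35.5450
SG_post = 1 + (1.047 − 1)·40.9/35.5450

1.0541


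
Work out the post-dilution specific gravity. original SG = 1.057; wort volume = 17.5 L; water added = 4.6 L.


SG_new = 1 + (SG_old − 1)·V_old/(V_old + V_water)
pts = (1.057 − 1)·1000·17.5/(17.5 + 4.6) = 45.1357
SG_new = 1 + 45.1357/1000

1.0451


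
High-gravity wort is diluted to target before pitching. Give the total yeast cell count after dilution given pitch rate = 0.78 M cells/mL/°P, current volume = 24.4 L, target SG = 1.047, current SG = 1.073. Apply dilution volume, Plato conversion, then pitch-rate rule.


V_w = V·((SG_c−1)/(SG_t−1)−1);  °P = 259 − 259/SG_t;  cells = rate·(V+V_w)·°P
V_w = 24.4·((1.073−1)/(1.047−1)−1) = 13.4979
V_final = 24.4 + 13.4979 = 37.8979
°P = 259 − 259/1.047 = 11.6266
cells = 0.78·37.8979·11.6266

343.6848 billion cells


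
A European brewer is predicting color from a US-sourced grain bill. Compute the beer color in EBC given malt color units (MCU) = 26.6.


SRM = 1.4922·MCU^0.6859;  EBC = SRM·1.97
SRM = 1.4922·26.6^0.6859 = 14.1629
EBC = 14.1629·1.97

27.9010 EBC


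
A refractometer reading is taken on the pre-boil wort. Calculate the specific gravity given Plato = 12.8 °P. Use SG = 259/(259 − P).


SG = 259/(259 − 12.8)

1.0520


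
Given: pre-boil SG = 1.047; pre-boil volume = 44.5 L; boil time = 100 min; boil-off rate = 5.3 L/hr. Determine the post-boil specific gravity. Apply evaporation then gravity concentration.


V_post = V_pre − rate·(t/60);  SG_post = 1 + (SG_pre−1)·V_pre/V_post
V_post = 44.5 − 5.3·(100/60) = 35.6667
SG_post = 1 + (1.047 − 1)·44.5/35.6667

1.0586


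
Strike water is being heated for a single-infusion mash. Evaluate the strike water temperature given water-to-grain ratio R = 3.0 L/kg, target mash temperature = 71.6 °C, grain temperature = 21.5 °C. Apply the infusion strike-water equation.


T_strike = (0.41/R)·(T_mash − T_grain) + T_mash
T_strike = (0.41/3.0)·(71.6 − 21.5) + 71.6

78.4470 °C


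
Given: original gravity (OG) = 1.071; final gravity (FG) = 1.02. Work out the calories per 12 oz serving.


ABW = (OG−FG)·131.25·0.79/FG;  °P = 259 − 259/SG (for OG→OE and FG→AE);  RE = 0.1808·OE + 0.8192·AE;  Cal = (6.9·ABW + 4·(RE−0.1))·FG·3.55
ABW = (1.071 − 1.02)·131.25·0.79/1.02 = 5.1844
OE = 259 − 259/1.071 = 17.1699 °P
AE = 259 − 259/1.02 = 5.0784 °P
RE = 0.1808·17.1699 + 0.8192·5.0784 = 7.2646 °P
Cal = (6.9·5.1844 + 4·(7.2646−0.1))·1.02·3.55

233.3028 kcal


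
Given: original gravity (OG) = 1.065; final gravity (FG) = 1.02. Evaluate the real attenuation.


AA = (OG−FG)/(OG−1)·100;  RA = AA·0.8192
AA = (1.065 − 1.02)/(1.065 − 1)·100 = 69.2308
RA = 69.2308·0.8192

56.7138 %


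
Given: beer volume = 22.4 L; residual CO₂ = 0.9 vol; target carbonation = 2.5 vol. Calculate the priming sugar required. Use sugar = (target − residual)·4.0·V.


sugar = (2.5 − 0.9)·4.0·22.4

143.3600 g


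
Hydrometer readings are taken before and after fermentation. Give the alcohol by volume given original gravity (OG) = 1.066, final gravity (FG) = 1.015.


ABV = (OG − FG) · 131.25
ABV = (1.066 − 1.015) · 131.25

6.6938 % ABV


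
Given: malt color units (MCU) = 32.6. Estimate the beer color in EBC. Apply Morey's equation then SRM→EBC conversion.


SRM = 1.4922·MCU^0.6859;  EBC = SRM·1.97
SRM = 1.4922·32.6^0.6859 = 16.2833
EBC = 16.2833·1.97

32.0781 EBC


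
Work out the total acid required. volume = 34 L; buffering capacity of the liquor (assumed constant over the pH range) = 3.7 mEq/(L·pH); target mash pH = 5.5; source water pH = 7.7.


acid = buffering capacity · (pH_source − pH_target) · V
acid = 3.7 · (7.7 − 5.5) · 34

276.7600 mEq


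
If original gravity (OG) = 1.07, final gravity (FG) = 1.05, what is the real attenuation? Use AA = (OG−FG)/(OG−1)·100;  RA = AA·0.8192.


AA = (1.07 − 1.05)/(1.07 − 1)·100 = 28.5714
RA = 28.5714·0.8192

23.4057 %


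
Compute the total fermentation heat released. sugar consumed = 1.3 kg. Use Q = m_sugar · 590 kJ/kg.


Q = 1.3 · 590

767.0000 kJ


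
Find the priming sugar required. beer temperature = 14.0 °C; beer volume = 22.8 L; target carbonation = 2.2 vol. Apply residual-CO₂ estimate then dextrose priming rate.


residual = 14.695·(0.01821 + 0.09011·e^(−0.04·T));  sugar = (target − residual)·4.0·V
residual = 14.695·(0.01821 + 0.09011·e^(−0.04·14.0)) = 1.0240
sugar = (2.2 − 1.0240)·4.0·22.8

107.2538 g


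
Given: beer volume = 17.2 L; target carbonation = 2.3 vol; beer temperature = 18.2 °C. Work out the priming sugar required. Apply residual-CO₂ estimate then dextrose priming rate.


residual = 14.695·(0.01821 + 0.09011·e^(−0.04·T));  sugar = (target − residual)·4.0·V
residual = 14.695·(0.01821 + 0.09011·e^(−0.04·18.2)) = 0.9070
sugar = (2.3 − 0.9070)·4.0·17.2

95.8383 g


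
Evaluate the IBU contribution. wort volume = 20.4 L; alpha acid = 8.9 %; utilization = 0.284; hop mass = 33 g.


IBU = (α/100)·mass·U·1000 / V
IBU = (8.9/100)·33·0.284·1000 / 20.4

40.8876 IBU


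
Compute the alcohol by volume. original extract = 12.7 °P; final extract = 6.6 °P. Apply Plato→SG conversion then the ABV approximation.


SG = 259/(259 − P);  ABV = (OG − FG)·131.25
OG = 259/(259 − 12.7) = 1.0516
FG = 259/(259 − 6.6) = 1.0261
ABV = (1.0516 − 1.0261)·131.25

3.3356 % ABV


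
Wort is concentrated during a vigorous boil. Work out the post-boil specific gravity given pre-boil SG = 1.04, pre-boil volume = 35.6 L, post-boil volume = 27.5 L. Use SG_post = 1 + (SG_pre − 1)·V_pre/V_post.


pts_pre = (1.04 − 1)·1000 = 40.0000
pts_post = 40.0000·35.6/27.5 = 51.7818
SG_post = 1 + 51.7818/1000

1.0518


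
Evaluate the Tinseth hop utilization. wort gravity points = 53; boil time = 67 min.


U = 1.65·0.000125^(GP/1000) · (1 − e^(−0.04·t))/4.15
bigness = 1.65·0.000125^(53/1000) = 1.0248
boil_factor = (1 − e^(−0.04·67))/4.15 = 0.2244
U = 1.0248 · 0.2244

0.2300


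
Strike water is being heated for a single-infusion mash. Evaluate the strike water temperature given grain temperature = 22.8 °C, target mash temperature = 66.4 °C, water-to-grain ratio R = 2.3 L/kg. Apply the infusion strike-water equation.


T_strike = (0.41/R)·(T_mash − T_grain) + T_mash
T_strike = (0.41/2.3)·(66.4 − 22.8) + 66.4

74.1722 °C


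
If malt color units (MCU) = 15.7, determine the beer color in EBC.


SRM = 1.4922·MCU^0.6859;  EBC = SRM·1.97
SRM = 1.4922·15.7^0.6859 = 9.8649
EBC = 9.8649·1.97

19.4339 EBC


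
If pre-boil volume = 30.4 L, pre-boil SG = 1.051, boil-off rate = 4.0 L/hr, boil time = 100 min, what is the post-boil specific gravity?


V_post = V_pre − rate·(t/60);  SG_post = 1 + (SG_pre−1)·V_pre/V_post
V_post = 30.4 − 4.0·(100/60) = 23.7333
SG_post = 1 + (1.051 − 1)·30.4/23.7333

1.0653


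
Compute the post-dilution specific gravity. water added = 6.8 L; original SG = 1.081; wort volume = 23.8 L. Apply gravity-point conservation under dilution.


SG_new = 1 + (SG_old − 1)·V_old/(V_old + V_water)
pts = (1.081 − 1)·1000·23.8/(23.8 + 6.8) = 63.0000
SG_new = 1 + 63.0000/1000

1.0630


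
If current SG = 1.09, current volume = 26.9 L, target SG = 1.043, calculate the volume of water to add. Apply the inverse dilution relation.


V_water = V·((SG_curr − 1)/(SG_target − 1) − 1)
V_water = 26.9·((1.09 − 1)/(1.043 − 1) − 1)

29.4023 L


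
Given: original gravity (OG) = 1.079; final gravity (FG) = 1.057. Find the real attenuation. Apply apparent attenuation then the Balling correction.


AA = (OG−FG)/(OG−1)·100;  RA = AA·0.8192
AA = (1.079 − 1.057)/(1.079 − 1)·100 = 27.8481
RA = 27.8481·0.8192

22.8132 %


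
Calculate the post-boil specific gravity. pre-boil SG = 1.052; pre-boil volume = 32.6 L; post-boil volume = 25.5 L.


SG_post = 1 + (SG_pre − 1)·V_pre/V_post
pts_pre = (1.052 − 1)·1000 = 52.0000
pts_post = 52.0000·32.6/25.5 = 66.4784
SG_post = 1 + 66.4784/1000

1.0665


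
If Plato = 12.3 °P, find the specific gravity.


SG = 259/(259 − P)
SG = 259/(259 − 12.3)

1.0499
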